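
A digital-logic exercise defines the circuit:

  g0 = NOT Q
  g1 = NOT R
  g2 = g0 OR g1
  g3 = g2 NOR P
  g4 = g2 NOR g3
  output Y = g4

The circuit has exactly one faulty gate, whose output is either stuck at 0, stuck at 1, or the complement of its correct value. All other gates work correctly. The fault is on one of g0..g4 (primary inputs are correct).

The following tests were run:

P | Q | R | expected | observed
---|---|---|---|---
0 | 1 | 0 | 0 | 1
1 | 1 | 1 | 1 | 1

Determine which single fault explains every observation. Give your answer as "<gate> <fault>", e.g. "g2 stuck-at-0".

g4 stuck-at-1

Fault-free values for test 1 (P=0, Q=1, R=0): g0=0, g1=1, g2=1, g3=0, g4=0, giving Y=0. Observed 1.
Test 1: faults giving observed 1 are {g4 stuck-at-1, g4 inverted output}.
Test 2 (P=1, Q=1, R=1): fault-free g0=0, g1=0, g2=0, g3=0, g4=1 → 1; observed 1. Eliminates g4 inverted output.
Only g4 stuck-at-1 is consistent with every test.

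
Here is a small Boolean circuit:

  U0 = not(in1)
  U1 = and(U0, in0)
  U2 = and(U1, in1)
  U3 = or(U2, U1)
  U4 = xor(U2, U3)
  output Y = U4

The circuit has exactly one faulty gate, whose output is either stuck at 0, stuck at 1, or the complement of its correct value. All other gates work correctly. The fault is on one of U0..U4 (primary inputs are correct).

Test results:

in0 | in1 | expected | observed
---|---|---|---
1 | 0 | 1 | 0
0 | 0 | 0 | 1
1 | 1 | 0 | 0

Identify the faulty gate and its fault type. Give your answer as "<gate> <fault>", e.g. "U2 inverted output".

U1 inverted output

Fault-free values for test 1 (in0=1, in1=0): U0=1, U1=1, U2=0, U3=1, U4=1, giving Y=1. Observed 0.
Test 1: faults giving observed 0 are {U0 stuck-at-0, U0 inverted output, U1 stuck-at-0, U1 inverted output, U2 stuck-at-1, U2 inverted output, U3 stuck-at-0, U3 inverted output, U4 stuck-at-0, U4 inverted output}.
Test 2 (in0=0, in1=0): fault-free U0=1, U1=0, U2=0, U3=0, U4=0 → 0; observed 1. Eliminates U0 stuck-at-0, U0 inverted output, U1 stuck-at-0, U2 stuck-at-1, U2 inverted output, U3 stuck-at-0, U4 stuck-at-0.
Test 3 (in0=1, in1=1): fault-free U0=0, U1=0, U2=0, U3=0, U4=0 → 0; observed 0. Eliminates U3 inverted output, U4 inverted output.
Only U1 inverted output is consistent with every test.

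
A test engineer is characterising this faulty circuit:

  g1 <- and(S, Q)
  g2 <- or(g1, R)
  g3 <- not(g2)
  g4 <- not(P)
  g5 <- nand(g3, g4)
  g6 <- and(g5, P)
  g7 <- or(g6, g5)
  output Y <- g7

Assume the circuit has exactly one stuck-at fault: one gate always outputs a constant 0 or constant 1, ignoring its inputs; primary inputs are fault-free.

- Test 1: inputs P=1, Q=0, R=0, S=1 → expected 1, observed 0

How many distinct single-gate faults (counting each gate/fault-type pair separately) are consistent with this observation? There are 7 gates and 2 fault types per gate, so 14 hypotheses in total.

3

Fault-free: g1=0, g2=0, g3=1, g4=0, g5=1, g6=1, g7=1 → 1. Observed 0.
  g1 stuck-at-0: output 1 ✗
  g1 stuck-at-1: output 1 ✗
  g2 stuck-at-0: output 1 ✗
  g2 stuck-at-1: output 1 ✗
  g3 stuck-at-0: output 1 ✗
  g3 stuck-at-1: output 1 ✗
  g4 stuck-at-0: output 1 ✗
  g4 stuck-at-1: output 0 ✓
  g5 stuck-at-0: output 0 ✓
  g5 stuck-at-1: output 1 ✗
  g6 stuck-at-0: output 1 ✗
  g6 stuck-at-1: output 1 ✗
  g7 stuck-at-0: output 0 ✓
  g7 stuck-at-1: output 1 ✗
Consistent faults: {g4 stuck-at-1, g5 stuck-at-0, g7 stuck-at-0} — 3 in all.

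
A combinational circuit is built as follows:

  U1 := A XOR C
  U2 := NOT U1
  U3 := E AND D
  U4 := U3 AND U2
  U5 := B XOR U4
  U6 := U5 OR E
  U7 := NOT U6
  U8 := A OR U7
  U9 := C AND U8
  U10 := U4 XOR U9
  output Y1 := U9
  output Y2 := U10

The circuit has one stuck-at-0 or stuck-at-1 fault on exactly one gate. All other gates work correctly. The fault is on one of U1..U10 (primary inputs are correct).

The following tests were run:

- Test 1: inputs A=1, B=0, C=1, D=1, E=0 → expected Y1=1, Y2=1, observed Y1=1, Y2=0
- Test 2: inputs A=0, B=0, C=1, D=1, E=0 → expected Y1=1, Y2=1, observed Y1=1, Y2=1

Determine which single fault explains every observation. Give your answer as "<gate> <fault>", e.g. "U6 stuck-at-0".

Fault-free values for test 1 (A=1, B=0, C=1, D=1, E=0): U1=0, U2=1, U3=0, U4=0, U5=0, U6=0, U7=1, U8=1, U9=1, U10=1, giving Y1=1, Y2=1. Observed Y1=1, Y2=0.
Test 1: faults giving observed Y1=1, Y2=0 are {U3 stuck-at-1, U4 stuck-at-1, U10 stuck-at-0}.
Test 2 (A=0, B=0, C=1, D=1, E=0): fault-free U1=1, U2=0, U3=0, U4=0, U5=0, U6=0, U7=1, U8=1, U9=1, U10=1 → Y1=1, Y2=1; observed Y1=1, Y2=1. Eliminates U4 stuck-at-1, U10 stuck-at-0.
Only U3 stuck-at-1 is consistent with every test.

U3 stuck-at-1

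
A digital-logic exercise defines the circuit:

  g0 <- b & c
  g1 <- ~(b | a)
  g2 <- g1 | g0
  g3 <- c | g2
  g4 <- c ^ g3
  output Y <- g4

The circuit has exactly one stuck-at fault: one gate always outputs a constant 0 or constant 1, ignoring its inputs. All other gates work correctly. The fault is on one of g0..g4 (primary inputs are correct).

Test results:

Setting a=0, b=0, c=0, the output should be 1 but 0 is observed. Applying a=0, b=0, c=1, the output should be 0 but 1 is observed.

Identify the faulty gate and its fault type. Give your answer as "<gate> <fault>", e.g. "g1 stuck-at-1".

Fault-free values for test 1 (a=0, b=0, c=0): g0=0, g1=1, g2=1, g3=1, g4=1, giving Y=1. Observed 0.
Test 1: faults giving observed 0 are {g1 stuck-at-0, g2 stuck-at-0, g3 stuck-at-0, g4 stuck-at-0}.
Test 2 (a=0, b=0, c=1): fault-free g0=0, g1=1, g2=1, g3=1, g4=0 → 0; observed 1. Eliminates g1 stuck-at-0, g2 stuck-at-0, g4 stuck-at-0.
Only g3 stuck-at-0 is consistent with every test.

g3 stuck-at-0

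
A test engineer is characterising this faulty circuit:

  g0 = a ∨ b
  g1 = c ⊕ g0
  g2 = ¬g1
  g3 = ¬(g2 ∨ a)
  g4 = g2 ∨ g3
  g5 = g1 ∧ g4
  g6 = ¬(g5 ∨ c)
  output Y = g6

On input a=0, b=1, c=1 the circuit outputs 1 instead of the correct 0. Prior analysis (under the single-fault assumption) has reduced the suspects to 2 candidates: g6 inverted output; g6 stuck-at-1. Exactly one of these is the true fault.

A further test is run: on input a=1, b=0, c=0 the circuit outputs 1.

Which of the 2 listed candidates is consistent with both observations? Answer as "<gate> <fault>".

g6 stuck-at-1

Evaluate each candidate on input a=1, b=0, c=0:
  g6 inverted output: g0=1, g1=1, g2=0, g3=0, g4=0, g5=0, g6=0 [inverted output] → 0 — eliminated
  g6 stuck-at-1: g0=1, g1=1, g2=0, g3=0, g4=0, g5=0, g6=1 [stuck-at-1] → 1 — matches
Only g6 stuck-at-1 reproduces the observed 1.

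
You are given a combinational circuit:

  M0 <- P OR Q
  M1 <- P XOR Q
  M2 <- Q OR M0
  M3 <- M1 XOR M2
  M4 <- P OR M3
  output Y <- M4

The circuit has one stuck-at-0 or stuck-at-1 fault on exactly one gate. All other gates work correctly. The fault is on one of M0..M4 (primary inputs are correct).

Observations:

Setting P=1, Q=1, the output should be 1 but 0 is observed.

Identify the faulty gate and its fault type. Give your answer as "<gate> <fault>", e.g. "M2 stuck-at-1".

Fault-free values for test 1 (P=1, Q=1): M0=1, M1=0, M2=1, M3=1, M4=1, giving Y=1. Observed 0.
Test 1: faults giving observed 0 are {M4 stuck-at-0}.
Only M4 stuck-at-0 is consistent with every test.

M4 stuck-at-0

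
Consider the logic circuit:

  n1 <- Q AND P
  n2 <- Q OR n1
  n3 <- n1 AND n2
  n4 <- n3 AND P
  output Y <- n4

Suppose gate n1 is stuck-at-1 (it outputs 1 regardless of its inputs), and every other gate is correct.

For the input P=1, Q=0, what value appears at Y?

Propagate with n1 forced: n1=1 [stuck-at-1], n2=1, n3=1, n4=1.
So Y = 1. (Without the fault it would be 0.)

1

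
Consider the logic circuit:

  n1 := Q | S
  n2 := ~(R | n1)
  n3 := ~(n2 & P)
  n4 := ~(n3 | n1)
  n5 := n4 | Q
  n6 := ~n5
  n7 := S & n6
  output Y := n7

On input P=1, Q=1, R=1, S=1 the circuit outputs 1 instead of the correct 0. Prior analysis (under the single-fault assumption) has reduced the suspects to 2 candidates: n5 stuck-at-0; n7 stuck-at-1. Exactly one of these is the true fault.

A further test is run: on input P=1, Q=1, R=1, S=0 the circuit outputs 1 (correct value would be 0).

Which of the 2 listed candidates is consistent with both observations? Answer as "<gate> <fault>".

Evaluate each candidate on input P=1, Q=1, R=1, S=0:
  n5 stuck-at-0: n1=1, n2=0, n3=1, n4=0, n5=0 [stuck-at-0], n6=1, n7=0 → 0 — eliminated
  n7 stuck-at-1: n1=1, n2=0, n3=1, n4=0, n5=1, n6=0, n7=1 [stuck-at-1] → 1 — matches
Only n7 stuck-at-1 reproduces the observed 1.

n7 stuck-at-1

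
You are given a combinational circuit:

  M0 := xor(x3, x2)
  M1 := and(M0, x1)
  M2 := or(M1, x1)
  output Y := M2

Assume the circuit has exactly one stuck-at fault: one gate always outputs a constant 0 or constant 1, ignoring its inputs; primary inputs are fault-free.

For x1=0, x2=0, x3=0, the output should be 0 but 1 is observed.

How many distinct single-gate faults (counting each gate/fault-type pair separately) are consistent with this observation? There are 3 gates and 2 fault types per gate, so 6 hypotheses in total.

2

Fault-free: M0=0, M1=0, M2=0 → 0. Observed 1.
  M0 stuck-at-0: output 0 ✗
  M0 stuck-at-1: output 0 ✗
  M1 stuck-at-0: output 0 ✗
  M1 stuck-at-1: output 1 ✓
  M2 stuck-at-0: output 0 ✗
  M2 stuck-at-1: output 1 ✓
Consistent faults: {M1 stuck-at-1, M2 stuck-at-1} — 2 in all.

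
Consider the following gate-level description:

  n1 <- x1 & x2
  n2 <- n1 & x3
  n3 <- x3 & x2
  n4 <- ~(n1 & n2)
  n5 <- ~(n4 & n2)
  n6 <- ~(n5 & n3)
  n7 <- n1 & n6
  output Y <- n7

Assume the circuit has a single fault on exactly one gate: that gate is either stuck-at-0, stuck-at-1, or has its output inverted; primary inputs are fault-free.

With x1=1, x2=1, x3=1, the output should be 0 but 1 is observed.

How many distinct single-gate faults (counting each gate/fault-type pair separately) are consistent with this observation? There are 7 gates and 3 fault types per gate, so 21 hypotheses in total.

10

Fault-free: n1=1, n2=1, n3=1, n4=0, n5=1, n6=0, n7=0 → 0. Observed 1.
  n1: none of the 3 fault types match ✗
  n2: none of the 3 fault types match ✗
  n3: stuck-at-0, inverted output ✓; others ✗
  n4: stuck-at-1, inverted output ✓; others ✗
  n5: stuck-at-0, inverted output ✓; others ✗
  n6: stuck-at-1, inverted output ✓; others ✗
  n7: stuck-at-1, inverted output ✓; others ✗
Consistent faults: {n3 stuck-at-0, n3 inverted output, n4 stuck-at-1, n4 inverted output, n5 stuck-at-0, n5 inverted output, n6 stuck-at-1, n6 inverted output, n7 stuck-at-1, n7 inverted output} — 10 in all.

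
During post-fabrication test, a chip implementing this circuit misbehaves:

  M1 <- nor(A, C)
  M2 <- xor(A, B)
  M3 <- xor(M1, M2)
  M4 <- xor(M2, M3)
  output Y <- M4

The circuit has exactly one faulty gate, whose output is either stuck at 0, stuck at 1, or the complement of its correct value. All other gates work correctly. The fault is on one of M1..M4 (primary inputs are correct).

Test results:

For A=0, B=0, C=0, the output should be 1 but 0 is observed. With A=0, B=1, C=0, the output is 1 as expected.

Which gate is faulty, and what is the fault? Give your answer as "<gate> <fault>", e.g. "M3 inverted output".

Fault-free values for test 1 (A=0, B=0, C=0): M1=1, M2=0, M3=1, M4=1, giving Y=1. Observed 0.
Test 1: faults giving observed 0 are {M1 stuck-at-0, M1 inverted output, M3 stuck-at-0, M3 inverted output, M4 stuck-at-0, M4 inverted output}.
Test 2 (A=0, B=1, C=0): fault-free M1=1, M2=1, M3=0, M4=1 → 1; observed 1. Eliminates M1 stuck-at-0, M1 inverted output, M3 inverted output, M4 stuck-at-0, M4 inverted output.
Only M3 stuck-at-0 is consistent with every test.

M3 stuck-at-0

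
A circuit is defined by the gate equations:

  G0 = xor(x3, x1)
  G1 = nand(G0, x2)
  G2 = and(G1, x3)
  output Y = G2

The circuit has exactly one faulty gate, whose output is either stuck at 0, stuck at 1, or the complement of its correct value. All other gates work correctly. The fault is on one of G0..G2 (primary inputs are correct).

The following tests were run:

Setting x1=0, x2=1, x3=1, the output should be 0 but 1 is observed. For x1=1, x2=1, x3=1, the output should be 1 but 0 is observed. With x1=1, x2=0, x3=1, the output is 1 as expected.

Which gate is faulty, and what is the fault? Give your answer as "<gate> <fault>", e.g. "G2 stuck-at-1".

G0 inverted output

Fault-free values for test 1 (x1=0, x2=1, x3=1): G0=1, G1=0, G2=0, giving Y=0. Observed 1.
Test 1: faults giving observed 1 are {G0 stuck-at-0, G0 inverted output, G1 stuck-at-1, G1 inverted output, G2 stuck-at-1, G2 inverted output}.
Test 2 (x1=1, x2=1, x3=1): fault-free G0=0, G1=1, G2=1 → 1; observed 0. Eliminates G0 stuck-at-0, G1 stuck-at-1, G2 stuck-at-1.
Test 3 (x1=1, x2=0, x3=1): fault-free G0=0, G1=1, G2=1 → 1; observed 1. Eliminates G1 inverted output, G2 inverted output.
Only G0 inverted output is consistent with every test.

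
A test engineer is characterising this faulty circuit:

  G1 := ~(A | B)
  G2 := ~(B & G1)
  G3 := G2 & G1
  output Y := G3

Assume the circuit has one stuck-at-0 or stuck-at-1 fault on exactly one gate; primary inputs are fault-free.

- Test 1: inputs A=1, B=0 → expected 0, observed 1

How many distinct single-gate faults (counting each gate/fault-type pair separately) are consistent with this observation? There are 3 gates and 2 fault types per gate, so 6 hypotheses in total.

2

Fault-free: G1=0, G2=1, G3=0 → 0. Observed 1.
  G1 stuck-at-0: output 0 ✗
  G1 stuck-at-1: output 1 ✓
  G2 stuck-at-0: output 0 ✗
  G2 stuck-at-1: output 0 ✗
  G3 stuck-at-0: output 0 ✗
  G3 stuck-at-1: output 1 ✓
Consistent faults: {G1 stuck-at-1, G3 stuck-at-1} — 2 in all.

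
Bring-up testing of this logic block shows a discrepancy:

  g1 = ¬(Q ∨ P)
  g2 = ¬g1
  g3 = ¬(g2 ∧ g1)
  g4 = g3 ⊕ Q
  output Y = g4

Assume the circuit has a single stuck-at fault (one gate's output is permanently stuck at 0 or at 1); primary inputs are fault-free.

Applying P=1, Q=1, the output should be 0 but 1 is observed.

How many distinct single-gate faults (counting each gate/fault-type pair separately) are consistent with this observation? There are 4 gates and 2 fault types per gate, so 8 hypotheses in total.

2

Fault-free: g1=0, g2=1, g3=1, g4=0 → 0. Observed 1.
  g1 stuck-at-0: output 0 ✗
  g1 stuck-at-1: output 0 ✗
  g2 stuck-at-0: output 0 ✗
  g2 stuck-at-1: output 0 ✗
  g3 stuck-at-0: output 1 ✓
  g3 stuck-at-1: output 0 ✗
  g4 stuck-at-0: output 0 ✗
  g4 stuck-at-1: output 1 ✓
Consistent faults: {g3 stuck-at-0, g4 stuck-at-1} — 2 in all.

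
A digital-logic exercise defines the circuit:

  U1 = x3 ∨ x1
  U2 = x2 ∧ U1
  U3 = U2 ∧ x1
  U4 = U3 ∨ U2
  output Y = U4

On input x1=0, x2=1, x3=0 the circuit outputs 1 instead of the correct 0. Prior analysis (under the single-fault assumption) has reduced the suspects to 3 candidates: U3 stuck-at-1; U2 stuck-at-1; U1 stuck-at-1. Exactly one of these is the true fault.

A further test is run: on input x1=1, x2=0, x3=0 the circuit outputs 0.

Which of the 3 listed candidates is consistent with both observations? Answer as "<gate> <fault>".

Evaluate each candidate on input x1=1, x2=0, x3=0:
  U3 stuck-at-1: U1=1, U2=0, U3=1 [stuck-at-1], U4=1 → 1 — eliminated
  U2 stuck-at-1: U1=1, U2=1 [stuck-at-1], U3=1, U4=1 → 1 — eliminated
  U1 stuck-at-1: U1=1 [stuck-at-1], U2=0, U3=0, U4=0 → 0 — matches
Only U1 stuck-at-1 reproduces the observed 0.

U1 stuck-at-1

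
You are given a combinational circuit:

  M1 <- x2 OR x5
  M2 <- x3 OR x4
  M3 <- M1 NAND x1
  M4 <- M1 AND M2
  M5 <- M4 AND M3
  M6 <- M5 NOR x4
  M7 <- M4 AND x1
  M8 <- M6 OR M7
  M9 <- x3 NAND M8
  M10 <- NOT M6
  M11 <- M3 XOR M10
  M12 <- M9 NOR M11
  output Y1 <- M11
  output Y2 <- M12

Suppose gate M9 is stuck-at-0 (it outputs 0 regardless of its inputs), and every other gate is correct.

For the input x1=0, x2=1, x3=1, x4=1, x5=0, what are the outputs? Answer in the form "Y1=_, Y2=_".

Y1=0, Y2=1

Propagate with M9 forced: M1=1, M2=1, M3=1, M4=1, M5=1, M6=0, M7=0, M8=0, M9=0 [stuck-at-0], M10=1, M11=0, M12=1.
So the outputs are Y1=0, Y2=1. (Without the fault they would be Y1=0, Y2=0.)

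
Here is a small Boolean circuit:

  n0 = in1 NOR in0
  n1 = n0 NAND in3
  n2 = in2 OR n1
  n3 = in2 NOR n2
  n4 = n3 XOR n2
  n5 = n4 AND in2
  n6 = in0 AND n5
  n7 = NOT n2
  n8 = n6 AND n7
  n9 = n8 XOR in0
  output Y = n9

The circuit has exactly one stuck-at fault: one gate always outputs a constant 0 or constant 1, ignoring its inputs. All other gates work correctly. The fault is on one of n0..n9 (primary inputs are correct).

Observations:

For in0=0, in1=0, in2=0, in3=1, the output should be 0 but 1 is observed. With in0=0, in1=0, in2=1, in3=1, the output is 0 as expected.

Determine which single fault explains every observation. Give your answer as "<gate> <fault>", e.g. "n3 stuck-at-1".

Fault-free values for test 1 (in0=0, in1=0, in2=0, in3=1): n0=1, n1=0, n2=0, n3=1, n4=1, n5=0, n6=0, n7=1, n8=0, n9=0, giving Y=0. Observed 1.
Test 1: faults giving observed 1 are {n6 stuck-at-1, n8 stuck-at-1, n9 stuck-at-1}.
Test 2 (in0=0, in1=0, in2=1, in3=1): fault-free n0=1, n1=0, n2=1, n3=0, n4=1, n5=1, n6=0, n7=0, n8=0, n9=0 → 0; observed 0. Eliminates n8 stuck-at-1, n9 stuck-at-1.
Only n6 stuck-at-1 is consistent with every test.

n6 stuck-at-1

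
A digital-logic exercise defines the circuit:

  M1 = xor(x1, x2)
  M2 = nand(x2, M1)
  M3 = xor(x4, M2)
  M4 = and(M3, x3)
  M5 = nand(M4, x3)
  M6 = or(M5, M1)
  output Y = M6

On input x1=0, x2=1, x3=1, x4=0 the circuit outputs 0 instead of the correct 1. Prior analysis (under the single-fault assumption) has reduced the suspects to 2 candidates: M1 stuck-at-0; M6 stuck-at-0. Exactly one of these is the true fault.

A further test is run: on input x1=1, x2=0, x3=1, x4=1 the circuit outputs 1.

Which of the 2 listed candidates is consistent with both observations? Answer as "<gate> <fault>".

M1 stuck-at-0

Evaluate each candidate on input x1=1, x2=0, x3=1, x4=1:
  M1 stuck-at-0: M1=0 [stuck-at-0], M2=1, M3=0, M4=0, M5=1, M6=1 → 1 — matches
  M6 stuck-at-0: M1=1, M2=1, M3=0, M4=0, M5=1, M6=0 [stuck-at-0] → 0 — eliminated
Only M1 stuck-at-0 reproduces the observed 1.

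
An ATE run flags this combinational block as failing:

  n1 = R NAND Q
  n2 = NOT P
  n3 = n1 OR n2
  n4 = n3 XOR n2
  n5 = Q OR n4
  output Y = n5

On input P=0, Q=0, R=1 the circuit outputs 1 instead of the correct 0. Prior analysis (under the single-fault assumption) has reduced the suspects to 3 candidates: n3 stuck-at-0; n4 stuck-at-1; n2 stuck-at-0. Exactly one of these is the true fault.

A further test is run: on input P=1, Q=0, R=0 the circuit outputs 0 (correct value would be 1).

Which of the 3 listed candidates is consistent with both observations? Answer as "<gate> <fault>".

Evaluate each candidate on input P=1, Q=0, R=0:
  n3 stuck-at-0: n1=1, n2=0, n3=0 [stuck-at-0], n4=0, n5=0 → 0 — matches
  n4 stuck-at-1: n1=1, n2=0, n3=1, n4=1 [stuck-at-1], n5=1 → 1 — eliminated
  n2 stuck-at-0: n1=1, n2=0 [stuck-at-0], n3=1, n4=1, n5=1 → 1 — eliminated
Only n3 stuck-at-0 reproduces the observed 0.

n3 stuck-at-0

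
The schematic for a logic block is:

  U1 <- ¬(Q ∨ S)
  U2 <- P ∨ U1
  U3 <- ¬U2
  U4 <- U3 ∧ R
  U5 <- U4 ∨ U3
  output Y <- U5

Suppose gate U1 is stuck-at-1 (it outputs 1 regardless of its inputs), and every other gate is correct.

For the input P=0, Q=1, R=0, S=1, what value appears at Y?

Propagate with U1 forced: U1=1 [stuck-at-1], U2=1, U3=0, U4=0, U5=0.
So Y = 0. (Without the fault it would be 1.)

0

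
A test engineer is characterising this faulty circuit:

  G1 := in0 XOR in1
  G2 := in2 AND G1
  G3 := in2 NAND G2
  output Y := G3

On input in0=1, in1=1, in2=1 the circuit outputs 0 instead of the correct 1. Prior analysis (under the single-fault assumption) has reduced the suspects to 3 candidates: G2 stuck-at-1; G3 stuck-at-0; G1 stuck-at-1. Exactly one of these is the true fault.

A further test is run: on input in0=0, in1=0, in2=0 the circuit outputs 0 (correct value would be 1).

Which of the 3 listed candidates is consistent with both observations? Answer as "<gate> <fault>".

Evaluate each candidate on input in0=0, in1=0, in2=0:
  G2 stuck-at-1: G1=0, G2=1 [stuck-at-1], G3=1 → 1 — eliminated
  G3 stuck-at-0: G1=0, G2=0, G3=0 [stuck-at-0] → 0 — matches
  G1 stuck-at-1: G1=1 [stuck-at-1], G2=0, G3=1 → 1 — eliminated
Only G3 stuck-at-0 reproduces the observed 0.

G3 stuck-at-0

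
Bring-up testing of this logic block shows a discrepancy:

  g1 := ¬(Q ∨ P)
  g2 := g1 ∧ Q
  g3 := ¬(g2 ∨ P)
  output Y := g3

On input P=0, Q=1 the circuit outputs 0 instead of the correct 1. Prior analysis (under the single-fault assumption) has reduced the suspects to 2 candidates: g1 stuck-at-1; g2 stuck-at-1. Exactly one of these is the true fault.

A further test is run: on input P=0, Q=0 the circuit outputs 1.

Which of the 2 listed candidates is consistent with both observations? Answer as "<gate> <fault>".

Evaluate each candidate on input P=0, Q=0:
  g1 stuck-at-1: g1=1 [stuck-at-1], g2=0, g3=1 → 1 — matches
  g2 stuck-at-1: g1=1, g2=1 [stuck-at-1], g3=0 → 0 — eliminated
Only g1 stuck-at-1 reproduces the observed 1.

g1 stuck-at-1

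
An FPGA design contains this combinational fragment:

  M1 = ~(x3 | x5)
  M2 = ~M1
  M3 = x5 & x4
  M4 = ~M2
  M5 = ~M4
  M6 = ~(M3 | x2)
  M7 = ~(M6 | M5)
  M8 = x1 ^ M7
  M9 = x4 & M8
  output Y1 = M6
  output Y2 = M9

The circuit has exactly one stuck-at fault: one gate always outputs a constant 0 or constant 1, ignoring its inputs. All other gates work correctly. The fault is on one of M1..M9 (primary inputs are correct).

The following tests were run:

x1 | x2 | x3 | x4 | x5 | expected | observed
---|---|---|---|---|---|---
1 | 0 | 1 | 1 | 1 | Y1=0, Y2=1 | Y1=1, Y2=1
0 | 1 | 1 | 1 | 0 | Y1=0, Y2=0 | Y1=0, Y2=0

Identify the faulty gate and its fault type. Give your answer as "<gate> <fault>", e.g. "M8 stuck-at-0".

M3 stuck-at-0

Fault-free values for test 1 (x1=1, x2=0, x3=1, x4=1, x5=1): M1=0, M2=1, M3=1, M4=0, M5=1, M6=0, M7=0, M8=1, M9=1, giving Y1=0, Y2=1. Observed Y1=1, Y2=1.
Test 1: faults giving observed Y1=1, Y2=1 are {M3 stuck-at-0, M6 stuck-at-1}.
Test 2 (x1=0, x2=1, x3=1, x4=1, x5=0): fault-free M1=0, M2=1, M3=0, M4=0, M5=1, M6=0, M7=0, M8=0, M9=0 → Y1=0, Y2=0; observed Y1=0, Y2=0. Eliminates M6 stuck-at-1.
Only M3 stuck-at-0 is consistent with every test.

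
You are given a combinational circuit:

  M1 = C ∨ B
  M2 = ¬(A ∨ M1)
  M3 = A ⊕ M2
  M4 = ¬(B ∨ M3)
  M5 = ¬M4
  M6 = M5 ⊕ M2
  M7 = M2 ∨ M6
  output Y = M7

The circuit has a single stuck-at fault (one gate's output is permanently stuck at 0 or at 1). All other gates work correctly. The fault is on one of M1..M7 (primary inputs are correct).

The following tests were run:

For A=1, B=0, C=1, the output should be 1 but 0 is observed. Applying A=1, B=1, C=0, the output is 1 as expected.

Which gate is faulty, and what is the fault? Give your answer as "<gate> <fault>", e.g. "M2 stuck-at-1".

Fault-free values for test 1 (A=1, B=0, C=1): M1=1, M2=0, M3=1, M4=0, M5=1, M6=1, M7=1, giving Y=1. Observed 0.
Test 1: faults giving observed 0 are {M3 stuck-at-0, M4 stuck-at-1, M5 stuck-at-0, M6 stuck-at-0, M7 stuck-at-0}.
Test 2 (A=1, B=1, C=0): fault-free M1=1, M2=0, M3=1, M4=0, M5=1, M6=1, M7=1 → 1; observed 1. Eliminates M4 stuck-at-1, M5 stuck-at-0, M6 stuck-at-0, M7 stuck-at-0.
Only M3 stuck-at-0 is consistent with every test.

M3 stuck-at-0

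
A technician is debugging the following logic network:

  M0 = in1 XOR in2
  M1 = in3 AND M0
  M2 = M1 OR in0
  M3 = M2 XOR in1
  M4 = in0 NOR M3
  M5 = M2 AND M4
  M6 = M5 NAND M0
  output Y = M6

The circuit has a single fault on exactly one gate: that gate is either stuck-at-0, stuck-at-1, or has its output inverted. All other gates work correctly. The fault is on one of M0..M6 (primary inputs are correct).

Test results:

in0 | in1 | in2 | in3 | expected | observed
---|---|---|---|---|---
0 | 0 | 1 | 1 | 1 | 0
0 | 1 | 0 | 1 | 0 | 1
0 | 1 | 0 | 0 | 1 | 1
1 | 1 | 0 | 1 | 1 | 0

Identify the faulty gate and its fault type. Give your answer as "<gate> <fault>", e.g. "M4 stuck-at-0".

M4 inverted output

Fault-free values for test 1 (in0=0, in1=0, in2=1, in3=1): M0=1, M1=1, M2=1, M3=1, M4=0, M5=0, M6=1, giving Y=1. Observed 0.
Test 1: faults giving observed 0 are {M3 stuck-at-0, M3 inverted output, M4 stuck-at-1, M4 inverted output, M5 stuck-at-1, M5 inverted output, M6 stuck-at-0, M6 inverted output}.
Test 2 (in0=0, in1=1, in2=0, in3=1): fault-free M0=1, M1=1, M2=1, M3=0, M4=1, M5=1, M6=0 → 0; observed 1. Eliminates M3 stuck-at-0, M4 stuck-at-1, M5 stuck-at-1, M6 stuck-at-0.
Test 3 (in0=0, in1=1, in2=0, in3=0): fault-free M0=1, M1=0, M2=0, M3=1, M4=0, M5=0, M6=1 → 1; observed 1. Eliminates M5 inverted output, M6 inverted output.
Test 4 (in0=1, in1=1, in2=0, in3=1): fault-free M0=1, M1=1, M2=1, M3=0, M4=0, M5=0, M6=1 → 1; observed 0. Eliminates M3 inverted output.
Only M4 inverted output is consistent with every test.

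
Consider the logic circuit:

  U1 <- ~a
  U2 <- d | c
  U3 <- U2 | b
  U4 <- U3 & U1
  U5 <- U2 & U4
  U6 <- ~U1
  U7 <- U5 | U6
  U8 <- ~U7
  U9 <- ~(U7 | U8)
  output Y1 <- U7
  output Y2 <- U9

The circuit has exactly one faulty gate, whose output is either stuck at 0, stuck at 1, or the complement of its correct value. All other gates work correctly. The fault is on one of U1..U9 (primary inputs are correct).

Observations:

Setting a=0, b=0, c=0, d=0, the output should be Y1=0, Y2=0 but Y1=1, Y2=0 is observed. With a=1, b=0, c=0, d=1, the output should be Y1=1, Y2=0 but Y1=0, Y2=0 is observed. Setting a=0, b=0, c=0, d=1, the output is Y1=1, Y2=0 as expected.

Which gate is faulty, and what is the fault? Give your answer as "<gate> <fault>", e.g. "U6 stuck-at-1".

U6 inverted output

Fault-free values for test 1 (a=0, b=0, c=0, d=0): U1=1, U2=0, U3=0, U4=0, U5=0, U6=0, U7=0, U8=1, U9=0, giving Y1=0, Y2=0. Observed Y1=1, Y2=0.
Test 1: faults giving observed Y1=1, Y2=0 are {U1 stuck-at-0, U1 inverted output, U2 stuck-at-1, U2 inverted output, U5 stuck-at-1, U5 inverted output, U6 stuck-at-1, U6 inverted output, U7 stuck-at-1, U7 inverted output}.
Test 2 (a=1, b=0, c=0, d=1): fault-free U1=0, U2=1, U3=1, U4=0, U5=0, U6=1, U7=1, U8=0, U9=0 → Y1=1, Y2=0; observed Y1=0, Y2=0. Eliminates U1 stuck-at-0, U1 inverted output, U2 stuck-at-1, U2 inverted output, U5 stuck-at-1, U5 inverted output, U6 stuck-at-1, U7 stuck-at-1.
Test 3 (a=0, b=0, c=0, d=1): fault-free U1=1, U2=1, U3=1, U4=1, U5=1, U6=0, U7=1, U8=0, U9=0 → Y1=1, Y2=0; observed Y1=1, Y2=0. Eliminates U7 inverted output.
Only U6 inverted output is consistent with every test.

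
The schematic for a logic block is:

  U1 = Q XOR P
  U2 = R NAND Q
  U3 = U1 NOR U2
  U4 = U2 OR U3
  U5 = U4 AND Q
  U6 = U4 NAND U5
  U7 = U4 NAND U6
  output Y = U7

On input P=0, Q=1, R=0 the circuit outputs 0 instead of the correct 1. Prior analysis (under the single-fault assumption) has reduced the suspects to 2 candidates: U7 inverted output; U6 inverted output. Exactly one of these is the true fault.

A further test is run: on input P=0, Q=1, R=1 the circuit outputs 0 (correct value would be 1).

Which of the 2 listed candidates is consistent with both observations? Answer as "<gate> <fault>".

U7 inverted output

Evaluate each candidate on input P=0, Q=1, R=1:
  U7 inverted output: U1=1, U2=0, U3=0, U4=0, U5=0, U6=1, U7=0 [inverted output] → 0 — matches
  U6 inverted output: U1=1, U2=0, U3=0, U4=0, U5=0, U6=0 [inverted output], U7=1 → 1 — eliminated
Only U7 inverted output reproduces the observed 0.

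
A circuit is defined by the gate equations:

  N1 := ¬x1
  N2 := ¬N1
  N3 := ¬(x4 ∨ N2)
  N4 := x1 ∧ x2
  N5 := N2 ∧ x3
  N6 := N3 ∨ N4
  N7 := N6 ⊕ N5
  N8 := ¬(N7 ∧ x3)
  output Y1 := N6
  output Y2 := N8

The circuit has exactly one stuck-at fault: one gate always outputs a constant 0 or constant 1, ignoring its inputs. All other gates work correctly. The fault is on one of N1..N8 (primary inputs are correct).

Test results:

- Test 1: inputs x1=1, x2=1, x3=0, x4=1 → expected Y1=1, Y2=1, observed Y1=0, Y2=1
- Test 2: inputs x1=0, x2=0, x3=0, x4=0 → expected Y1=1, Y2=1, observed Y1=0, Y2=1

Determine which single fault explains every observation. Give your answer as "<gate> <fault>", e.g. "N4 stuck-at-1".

N6 stuck-at-0

Fault-free values for test 1 (x1=1, x2=1, x3=0, x4=1): N1=0, N2=1, N3=0, N4=1, N5=0, N6=1, N7=1, N8=1, giving Y1=1, Y2=1. Observed Y1=0, Y2=1.
Test 1: faults giving observed Y1=0, Y2=1 are {N4 stuck-at-0, N6 stuck-at-0}.
Test 2 (x1=0, x2=0, x3=0, x4=0): fault-free N1=1, N2=0, N3=1, N4=0, N5=0, N6=1, N7=1, N8=1 → Y1=1, Y2=1; observed Y1=0, Y2=1. Eliminates N4 stuck-at-0.
Only N6 stuck-at-0 is consistent with every test.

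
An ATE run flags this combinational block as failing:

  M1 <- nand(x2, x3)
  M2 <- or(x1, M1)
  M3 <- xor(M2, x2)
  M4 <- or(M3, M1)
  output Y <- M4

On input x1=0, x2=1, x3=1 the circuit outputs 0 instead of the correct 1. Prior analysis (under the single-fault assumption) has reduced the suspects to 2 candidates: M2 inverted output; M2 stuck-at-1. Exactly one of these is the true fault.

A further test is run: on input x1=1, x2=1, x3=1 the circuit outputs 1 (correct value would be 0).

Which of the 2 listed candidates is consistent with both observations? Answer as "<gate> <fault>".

M2 inverted output

Evaluate each candidate on input x1=1, x2=1, x3=1:
  M2 inverted output: M1=0, M2=0 [inverted output], M3=1, M4=1 → 1 — matches
  M2 stuck-at-1: M1=0, M2=1 [stuck-at-1], M3=0, M4=0 → 0 — eliminated
Only M2 inverted output reproduces the observed 1.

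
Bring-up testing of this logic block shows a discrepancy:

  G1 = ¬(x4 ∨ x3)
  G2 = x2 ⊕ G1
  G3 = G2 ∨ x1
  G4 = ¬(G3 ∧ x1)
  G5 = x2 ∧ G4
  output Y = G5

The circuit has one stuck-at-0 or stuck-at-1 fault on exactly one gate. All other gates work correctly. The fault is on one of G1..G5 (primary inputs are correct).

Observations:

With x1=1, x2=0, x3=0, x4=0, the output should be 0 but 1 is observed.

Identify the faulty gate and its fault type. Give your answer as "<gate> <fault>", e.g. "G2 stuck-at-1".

Fault-free values for test 1 (x1=1, x2=0, x3=0, x4=0): G1=1, G2=1, G3=1, G4=0, G5=0, giving Y=0. Observed 1.
Test 1: faults giving observed 1 are {G5 stuck-at-1}.
Only G5 stuck-at-1 is consistent with every test.

G5 stuck-at-1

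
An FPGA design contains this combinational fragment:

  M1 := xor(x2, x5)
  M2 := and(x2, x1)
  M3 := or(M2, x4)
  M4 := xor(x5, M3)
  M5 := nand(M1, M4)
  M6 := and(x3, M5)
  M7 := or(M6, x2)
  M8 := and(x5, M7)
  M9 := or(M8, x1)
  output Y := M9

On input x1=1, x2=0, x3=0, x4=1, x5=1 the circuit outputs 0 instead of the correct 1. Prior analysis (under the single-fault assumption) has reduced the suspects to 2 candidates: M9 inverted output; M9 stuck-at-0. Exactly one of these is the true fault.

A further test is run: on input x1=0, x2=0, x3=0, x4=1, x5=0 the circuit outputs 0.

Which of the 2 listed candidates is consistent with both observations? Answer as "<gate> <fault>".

M9 stuck-at-0

Evaluate each candidate on input x1=0, x2=0, x3=0, x4=1, x5=0:
  M9 inverted output: M1=0, M2=0, M3=1, M4=1, M5=1, M6=0, M7=0, M8=0, M9=1 [inverted output] → 1 — eliminated
  M9 stuck-at-0: M1=0, M2=0, M3=1, M4=1, M5=1, M6=0, M7=0, M8=0, M9=0 [stuck-at-0] → 0 — matches
Only M9 stuck-at-0 reproduces the observed 0.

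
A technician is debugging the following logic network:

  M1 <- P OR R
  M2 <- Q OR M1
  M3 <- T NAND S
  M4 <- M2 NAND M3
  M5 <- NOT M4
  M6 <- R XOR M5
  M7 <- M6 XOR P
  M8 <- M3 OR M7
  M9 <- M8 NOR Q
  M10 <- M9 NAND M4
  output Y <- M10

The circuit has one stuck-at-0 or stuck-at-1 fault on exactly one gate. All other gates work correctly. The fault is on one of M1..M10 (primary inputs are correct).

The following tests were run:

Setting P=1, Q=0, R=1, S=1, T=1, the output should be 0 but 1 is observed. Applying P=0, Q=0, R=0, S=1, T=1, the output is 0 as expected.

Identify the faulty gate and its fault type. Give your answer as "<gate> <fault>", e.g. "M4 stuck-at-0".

M6 stuck-at-0

Fault-free values for test 1 (P=1, Q=0, R=1, S=1, T=1): M1=1, M2=1, M3=0, M4=1, M5=0, M6=1, M7=0, M8=0, M9=1, M10=0, giving Y=0. Observed 1.
Test 1: faults giving observed 1 are {M3 stuck-at-1, M4 stuck-at-0, M5 stuck-at-1, M6 stuck-at-0, M7 stuck-at-1, M8 stuck-at-1, M9 stuck-at-0, M10 stuck-at-1}.
Test 2 (P=0, Q=0, R=0, S=1, T=1): fault-free M1=0, M2=0, M3=0, M4=1, M5=0, M6=0, M7=0, M8=0, M9=1, M10=0 → 0; observed 0. Eliminates M3 stuck-at-1, M4 stuck-at-0, M5 stuck-at-1, M7 stuck-at-1, M8 stuck-at-1, M9 stuck-at-0, M10 stuck-at-1.
Only M6 stuck-at-0 is consistent with every test.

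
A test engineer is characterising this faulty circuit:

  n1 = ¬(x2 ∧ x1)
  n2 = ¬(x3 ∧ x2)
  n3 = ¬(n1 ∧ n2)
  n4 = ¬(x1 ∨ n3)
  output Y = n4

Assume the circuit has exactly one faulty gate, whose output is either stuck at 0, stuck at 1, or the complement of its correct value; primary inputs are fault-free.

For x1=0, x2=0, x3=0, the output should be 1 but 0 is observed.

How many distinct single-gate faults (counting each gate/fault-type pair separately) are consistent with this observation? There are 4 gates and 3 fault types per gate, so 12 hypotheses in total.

Fault-free: n1=1, n2=1, n3=0, n4=1 → 1. Observed 0.
  n1 stuck-at-0: output 0 ✓
  n1 stuck-at-1: output 1 ✗
  n1 inverted output: output 0 ✓
  n2 stuck-at-0: output 0 ✓
  n2 stuck-at-1: output 1 ✗
  n2 inverted output: output 0 ✓
  n3 stuck-at-0: output 1 ✗
  n3 stuck-at-1: output 0 ✓
  n3 inverted output: output 0 ✓
  n4 stuck-at-0: output 0 ✓
  n4 stuck-at-1: output 1 ✗
  n4 inverted output: output 0 ✓
Consistent faults: {n1 stuck-at-0, n1 inverted output, n2 stuck-at-0, n2 inverted output, n3 stuck-at-1, n3 inverted output, n4 stuck-at-0, n4 inverted output} — 8 in all.

8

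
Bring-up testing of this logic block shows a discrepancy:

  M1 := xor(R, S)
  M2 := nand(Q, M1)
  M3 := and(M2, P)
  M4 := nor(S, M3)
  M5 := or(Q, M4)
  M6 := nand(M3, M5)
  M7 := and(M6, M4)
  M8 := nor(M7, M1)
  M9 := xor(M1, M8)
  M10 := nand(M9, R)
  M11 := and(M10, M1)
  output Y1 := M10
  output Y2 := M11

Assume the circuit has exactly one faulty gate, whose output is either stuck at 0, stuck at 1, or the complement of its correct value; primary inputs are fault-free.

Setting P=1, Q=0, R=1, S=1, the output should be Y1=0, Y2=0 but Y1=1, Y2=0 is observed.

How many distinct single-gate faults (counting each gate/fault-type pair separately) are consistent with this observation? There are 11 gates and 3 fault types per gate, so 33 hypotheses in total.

Fault-free: M1=0, M2=1, M3=1, M4=0, M5=0, M6=1, M7=0, M8=1, M9=1, M10=0, M11=0 → Y1=0, Y2=0. Observed Y1=1, Y2=0.
  M1: none of the 3 fault types match ✗
  M2: none of the 3 fault types match ✗
  M3: none of the 3 fault types match ✗
  M4: none of the 3 fault types match ✗
  M5: none of the 3 fault types match ✗
  M6: none of the 3 fault types match ✗
  M7: stuck-at-1, inverted output ✓; others ✗
  M8: stuck-at-0, inverted output ✓; others ✗
  M9: stuck-at-0, inverted output ✓; others ✗
  M10: stuck-at-1, inverted output ✓; others ✗
  M11: none of the 3 fault types match ✗
Consistent faults: {M7 stuck-at-1, M7 inverted output, M8 stuck-at-0, M8 inverted output, M9 stuck-at-0, M9 inverted output, M10 stuck-at-1, M10 inverted output} — 8 in all.

8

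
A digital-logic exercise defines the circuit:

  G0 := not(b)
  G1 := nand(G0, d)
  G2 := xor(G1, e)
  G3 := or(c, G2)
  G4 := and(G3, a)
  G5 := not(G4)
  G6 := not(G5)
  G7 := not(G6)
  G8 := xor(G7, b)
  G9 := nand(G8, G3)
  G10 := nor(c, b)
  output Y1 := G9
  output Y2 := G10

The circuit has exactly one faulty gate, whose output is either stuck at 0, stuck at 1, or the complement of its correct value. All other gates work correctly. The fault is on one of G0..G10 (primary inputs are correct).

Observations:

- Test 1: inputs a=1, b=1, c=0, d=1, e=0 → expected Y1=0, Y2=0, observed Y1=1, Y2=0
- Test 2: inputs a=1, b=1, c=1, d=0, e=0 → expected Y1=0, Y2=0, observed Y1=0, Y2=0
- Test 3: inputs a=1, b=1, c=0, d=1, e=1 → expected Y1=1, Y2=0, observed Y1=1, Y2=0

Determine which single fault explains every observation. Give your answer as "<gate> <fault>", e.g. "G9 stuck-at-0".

G2 stuck-at-0

Fault-free values for test 1 (a=1, b=1, c=0, d=1, e=0): G0=0, G1=1, G2=1, G3=1, G4=1, G5=0, G6=1, G7=0, G8=1, G9=0, G10=0, giving Y1=0, Y2=0. Observed Y1=1, Y2=0.
Test 1: faults giving observed Y1=1, Y2=0 are {G0 stuck-at-1, G0 inverted output, G1 stuck-at-0, G1 inverted output, G2 stuck-at-0, G2 inverted output, G3 stuck-at-0, G3 inverted output, G4 stuck-at-0, G4 inverted output, G5 stuck-at-1, G5 inverted output, G6 stuck-at-0, G6 inverted output, G7 stuck-at-1, G7 inverted output, G8 stuck-at-0, G8 inverted output, G9 stuck-at-1, G9 inverted output}.
Test 2 (a=1, b=1, c=1, d=0, e=0): fault-free G0=0, G1=1, G2=1, G3=1, G4=1, G5=0, G6=1, G7=0, G8=1, G9=0, G10=0 → Y1=0, Y2=0; observed Y1=0, Y2=0. Eliminates G3 stuck-at-0, G3 inverted output, G4 stuck-at-0, G4 inverted output, G5 stuck-at-1, G5 inverted output, G6 stuck-at-0, G6 inverted output, G7 stuck-at-1, G7 inverted output, G8 stuck-at-0, G8 inverted output, G9 stuck-at-1, G9 inverted output.
Test 3 (a=1, b=1, c=0, d=1, e=1): fault-free G0=0, G1=1, G2=0, G3=0, G4=0, G5=1, G6=0, G7=1, G8=0, G9=1, G10=0 → Y1=1, Y2=0; observed Y1=1, Y2=0. Eliminates G0 stuck-at-1, G0 inverted output, G1 stuck-at-0, G1 inverted output, G2 inverted output.
Only G2 stuck-at-0 is consistent with every test.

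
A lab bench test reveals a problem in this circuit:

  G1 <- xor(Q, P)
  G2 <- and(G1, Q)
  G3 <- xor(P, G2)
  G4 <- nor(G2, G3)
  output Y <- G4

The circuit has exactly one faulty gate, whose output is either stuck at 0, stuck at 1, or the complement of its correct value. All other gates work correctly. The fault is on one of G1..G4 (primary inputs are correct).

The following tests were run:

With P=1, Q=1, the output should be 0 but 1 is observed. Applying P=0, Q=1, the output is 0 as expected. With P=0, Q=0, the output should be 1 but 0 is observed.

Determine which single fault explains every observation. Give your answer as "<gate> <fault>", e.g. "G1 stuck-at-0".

G3 inverted output

Fault-free values for test 1 (P=1, Q=1): G1=0, G2=0, G3=1, G4=0, giving Y=0. Observed 1.
Test 1: faults giving observed 1 are {G3 stuck-at-0, G3 inverted output, G4 stuck-at-1, G4 inverted output}.
Test 2 (P=0, Q=1): fault-free G1=1, G2=1, G3=1, G4=0 → 0; observed 0. Eliminates G4 stuck-at-1, G4 inverted output.
Test 3 (P=0, Q=0): fault-free G1=0, G2=0, G3=0, G4=1 → 1; observed 0. Eliminates G3 stuck-at-0.
Only G3 inverted output is consistent with every test.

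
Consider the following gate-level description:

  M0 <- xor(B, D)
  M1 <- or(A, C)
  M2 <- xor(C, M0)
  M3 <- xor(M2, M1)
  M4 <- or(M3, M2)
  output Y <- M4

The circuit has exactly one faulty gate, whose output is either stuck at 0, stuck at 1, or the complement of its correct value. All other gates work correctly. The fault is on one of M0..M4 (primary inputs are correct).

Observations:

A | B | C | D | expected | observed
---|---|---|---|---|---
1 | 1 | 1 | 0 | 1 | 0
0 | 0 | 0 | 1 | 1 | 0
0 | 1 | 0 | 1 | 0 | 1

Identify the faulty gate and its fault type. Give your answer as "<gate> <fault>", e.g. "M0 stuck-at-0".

Fault-free values for test 1 (A=1, B=1, C=1, D=0): M0=1, M1=1, M2=0, M3=1, M4=1, giving Y=1. Observed 0.
Test 1: faults giving observed 0 are {M1 stuck-at-0, M1 inverted output, M3 stuck-at-0, M3 inverted output, M4 stuck-at-0, M4 inverted output}.
Test 2 (A=0, B=0, C=0, D=1): fault-free M0=1, M1=0, M2=1, M3=1, M4=1 → 1; observed 0. Eliminates M1 stuck-at-0, M1 inverted output, M3 stuck-at-0, M3 inverted output.
Test 3 (A=0, B=1, C=0, D=1): fault-free M0=0, M1=0, M2=0, M3=0, M4=0 → 0; observed 1. Eliminates M4 stuck-at-0.
Only M4 inverted output is consistent with every test.

M4 inverted output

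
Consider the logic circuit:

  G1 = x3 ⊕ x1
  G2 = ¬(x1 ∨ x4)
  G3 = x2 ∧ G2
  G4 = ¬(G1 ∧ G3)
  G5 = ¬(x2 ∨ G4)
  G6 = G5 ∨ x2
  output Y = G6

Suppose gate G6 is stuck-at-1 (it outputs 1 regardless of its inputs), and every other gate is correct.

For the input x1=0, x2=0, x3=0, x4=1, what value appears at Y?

Propagate with G6 forced: G1=0, G2=0, G3=0, G4=1, G5=0, G6=1 [stuck-at-1].
So Y = 1. (Without the fault it would be 0.)

1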